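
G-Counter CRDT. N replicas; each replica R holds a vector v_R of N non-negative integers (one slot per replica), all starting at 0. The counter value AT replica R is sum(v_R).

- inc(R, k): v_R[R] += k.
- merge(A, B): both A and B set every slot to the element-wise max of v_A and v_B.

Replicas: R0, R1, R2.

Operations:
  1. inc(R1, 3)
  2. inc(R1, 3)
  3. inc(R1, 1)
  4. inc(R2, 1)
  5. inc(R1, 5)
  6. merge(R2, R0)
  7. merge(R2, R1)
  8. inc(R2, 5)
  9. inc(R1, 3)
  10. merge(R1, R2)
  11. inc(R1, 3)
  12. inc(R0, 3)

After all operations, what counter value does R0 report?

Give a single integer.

Op 1: inc R1 by 3 -> R1=(0,3,0) value=3
Op 2: inc R1 by 3 -> R1=(0,6,0) value=6
Op 3: inc R1 by 1 -> R1=(0,7,0) value=7
Op 4: inc R2 by 1 -> R2=(0,0,1) value=1
Op 5: inc R1 by 5 -> R1=(0,12,0) value=12
Op 6: merge R2<->R0 -> R2=(0,0,1) R0=(0,0,1)
Op 7: merge R2<->R1 -> R2=(0,12,1) R1=(0,12,1)
Op 8: inc R2 by 5 -> R2=(0,12,6) value=18
Op 9: inc R1 by 3 -> R1=(0,15,1) value=16
Op 10: merge R1<->R2 -> R1=(0,15,6) R2=(0,15,6)
Op 11: inc R1 by 3 -> R1=(0,18,6) value=24
Op 12: inc R0 by 3 -> R0=(3,0,1) value=4

Answer: 4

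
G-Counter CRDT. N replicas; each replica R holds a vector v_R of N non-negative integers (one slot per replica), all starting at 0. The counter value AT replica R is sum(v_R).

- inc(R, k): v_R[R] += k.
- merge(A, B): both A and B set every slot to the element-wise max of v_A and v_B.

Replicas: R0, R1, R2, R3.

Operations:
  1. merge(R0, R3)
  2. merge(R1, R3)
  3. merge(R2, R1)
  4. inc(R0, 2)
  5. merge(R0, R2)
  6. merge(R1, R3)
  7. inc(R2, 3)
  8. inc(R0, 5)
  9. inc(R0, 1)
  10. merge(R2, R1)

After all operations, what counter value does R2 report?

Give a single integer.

Op 1: merge R0<->R3 -> R0=(0,0,0,0) R3=(0,0,0,0)
Op 2: merge R1<->R3 -> R1=(0,0,0,0) R3=(0,0,0,0)
Op 3: merge R2<->R1 -> R2=(0,0,0,0) R1=(0,0,0,0)
Op 4: inc R0 by 2 -> R0=(2,0,0,0) value=2
Op 5: merge R0<->R2 -> R0=(2,0,0,0) R2=(2,0,0,0)
Op 6: merge R1<->R3 -> R1=(0,0,0,0) R3=(0,0,0,0)
Op 7: inc R2 by 3 -> R2=(2,0,3,0) value=5
Op 8: inc R0 by 5 -> R0=(7,0,0,0) value=7
Op 9: inc R0 by 1 -> R0=(8,0,0,0) value=8
Op 10: merge R2<->R1 -> R2=(2,0,3,0) R1=(2,0,3,0)

Answer: 5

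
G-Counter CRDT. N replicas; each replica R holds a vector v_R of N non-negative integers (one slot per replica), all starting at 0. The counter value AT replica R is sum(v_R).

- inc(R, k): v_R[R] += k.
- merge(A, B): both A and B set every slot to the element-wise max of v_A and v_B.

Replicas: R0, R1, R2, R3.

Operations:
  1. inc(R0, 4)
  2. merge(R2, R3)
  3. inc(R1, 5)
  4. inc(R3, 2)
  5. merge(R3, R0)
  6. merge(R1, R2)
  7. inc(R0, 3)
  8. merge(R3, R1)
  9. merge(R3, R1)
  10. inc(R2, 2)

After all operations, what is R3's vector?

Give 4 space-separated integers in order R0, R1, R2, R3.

Answer: 4 5 0 2

Derivation:
Op 1: inc R0 by 4 -> R0=(4,0,0,0) value=4
Op 2: merge R2<->R3 -> R2=(0,0,0,0) R3=(0,0,0,0)
Op 3: inc R1 by 5 -> R1=(0,5,0,0) value=5
Op 4: inc R3 by 2 -> R3=(0,0,0,2) value=2
Op 5: merge R3<->R0 -> R3=(4,0,0,2) R0=(4,0,0,2)
Op 6: merge R1<->R2 -> R1=(0,5,0,0) R2=(0,5,0,0)
Op 7: inc R0 by 3 -> R0=(7,0,0,2) value=9
Op 8: merge R3<->R1 -> R3=(4,5,0,2) R1=(4,5,0,2)
Op 9: merge R3<->R1 -> R3=(4,5,0,2) R1=(4,5,0,2)
Op 10: inc R2 by 2 -> R2=(0,5,2,0) value=7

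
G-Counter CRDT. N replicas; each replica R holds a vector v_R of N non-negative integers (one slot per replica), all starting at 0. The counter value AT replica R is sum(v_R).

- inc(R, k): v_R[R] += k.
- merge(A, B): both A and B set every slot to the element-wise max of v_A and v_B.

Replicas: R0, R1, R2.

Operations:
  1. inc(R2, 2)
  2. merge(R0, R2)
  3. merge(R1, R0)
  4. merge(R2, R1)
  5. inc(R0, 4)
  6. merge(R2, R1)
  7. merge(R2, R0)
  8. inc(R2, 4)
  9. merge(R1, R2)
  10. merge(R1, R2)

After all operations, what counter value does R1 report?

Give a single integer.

Answer: 10

Derivation:
Op 1: inc R2 by 2 -> R2=(0,0,2) value=2
Op 2: merge R0<->R2 -> R0=(0,0,2) R2=(0,0,2)
Op 3: merge R1<->R0 -> R1=(0,0,2) R0=(0,0,2)
Op 4: merge R2<->R1 -> R2=(0,0,2) R1=(0,0,2)
Op 5: inc R0 by 4 -> R0=(4,0,2) value=6
Op 6: merge R2<->R1 -> R2=(0,0,2) R1=(0,0,2)
Op 7: merge R2<->R0 -> R2=(4,0,2) R0=(4,0,2)
Op 8: inc R2 by 4 -> R2=(4,0,6) value=10
Op 9: merge R1<->R2 -> R1=(4,0,6) R2=(4,0,6)
Op 10: merge R1<->R2 -> R1=(4,0,6) R2=(4,0,6)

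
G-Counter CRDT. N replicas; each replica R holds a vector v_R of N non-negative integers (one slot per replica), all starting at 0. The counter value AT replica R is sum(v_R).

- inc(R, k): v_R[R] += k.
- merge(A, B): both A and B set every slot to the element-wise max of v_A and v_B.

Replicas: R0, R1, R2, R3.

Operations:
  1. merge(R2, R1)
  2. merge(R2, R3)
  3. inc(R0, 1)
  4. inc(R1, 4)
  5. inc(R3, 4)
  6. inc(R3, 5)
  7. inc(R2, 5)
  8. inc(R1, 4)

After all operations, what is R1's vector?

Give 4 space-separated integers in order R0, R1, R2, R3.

Answer: 0 8 0 0

Derivation:
Op 1: merge R2<->R1 -> R2=(0,0,0,0) R1=(0,0,0,0)
Op 2: merge R2<->R3 -> R2=(0,0,0,0) R3=(0,0,0,0)
Op 3: inc R0 by 1 -> R0=(1,0,0,0) value=1
Op 4: inc R1 by 4 -> R1=(0,4,0,0) value=4
Op 5: inc R3 by 4 -> R3=(0,0,0,4) value=4
Op 6: inc R3 by 5 -> R3=(0,0,0,9) value=9
Op 7: inc R2 by 5 -> R2=(0,0,5,0) value=5
Op 8: inc R1 by 4 -> R1=(0,8,0,0) value=8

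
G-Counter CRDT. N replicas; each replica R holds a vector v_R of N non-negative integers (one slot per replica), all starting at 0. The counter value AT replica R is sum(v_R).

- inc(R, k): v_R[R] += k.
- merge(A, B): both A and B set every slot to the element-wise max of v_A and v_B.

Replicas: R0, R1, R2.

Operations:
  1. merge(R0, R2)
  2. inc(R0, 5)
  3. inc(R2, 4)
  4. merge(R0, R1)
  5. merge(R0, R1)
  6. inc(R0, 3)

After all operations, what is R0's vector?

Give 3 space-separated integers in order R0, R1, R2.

Op 1: merge R0<->R2 -> R0=(0,0,0) R2=(0,0,0)
Op 2: inc R0 by 5 -> R0=(5,0,0) value=5
Op 3: inc R2 by 4 -> R2=(0,0,4) value=4
Op 4: merge R0<->R1 -> R0=(5,0,0) R1=(5,0,0)
Op 5: merge R0<->R1 -> R0=(5,0,0) R1=(5,0,0)
Op 6: inc R0 by 3 -> R0=(8,0,0) value=8

Answer: 8 0 0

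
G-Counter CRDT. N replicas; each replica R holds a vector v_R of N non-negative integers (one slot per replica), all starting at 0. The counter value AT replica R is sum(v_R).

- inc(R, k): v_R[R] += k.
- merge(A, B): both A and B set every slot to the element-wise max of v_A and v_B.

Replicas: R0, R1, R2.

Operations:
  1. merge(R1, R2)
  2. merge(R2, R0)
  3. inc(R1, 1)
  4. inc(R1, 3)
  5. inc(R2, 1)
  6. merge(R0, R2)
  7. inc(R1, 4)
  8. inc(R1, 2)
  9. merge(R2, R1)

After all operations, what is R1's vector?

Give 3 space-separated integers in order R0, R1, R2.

Answer: 0 10 1

Derivation:
Op 1: merge R1<->R2 -> R1=(0,0,0) R2=(0,0,0)
Op 2: merge R2<->R0 -> R2=(0,0,0) R0=(0,0,0)
Op 3: inc R1 by 1 -> R1=(0,1,0) value=1
Op 4: inc R1 by 3 -> R1=(0,4,0) value=4
Op 5: inc R2 by 1 -> R2=(0,0,1) value=1
Op 6: merge R0<->R2 -> R0=(0,0,1) R2=(0,0,1)
Op 7: inc R1 by 4 -> R1=(0,8,0) value=8
Op 8: inc R1 by 2 -> R1=(0,10,0) value=10
Op 9: merge R2<->R1 -> R2=(0,10,1) R1=(0,10,1)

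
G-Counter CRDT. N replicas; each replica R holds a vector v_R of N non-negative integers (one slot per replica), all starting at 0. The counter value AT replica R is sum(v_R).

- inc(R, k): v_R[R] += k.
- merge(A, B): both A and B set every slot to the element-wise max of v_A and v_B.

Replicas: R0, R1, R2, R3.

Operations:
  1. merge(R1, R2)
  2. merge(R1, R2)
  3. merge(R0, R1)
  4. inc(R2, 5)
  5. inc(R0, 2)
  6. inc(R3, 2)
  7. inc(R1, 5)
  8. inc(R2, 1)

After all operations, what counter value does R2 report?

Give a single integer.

Op 1: merge R1<->R2 -> R1=(0,0,0,0) R2=(0,0,0,0)
Op 2: merge R1<->R2 -> R1=(0,0,0,0) R2=(0,0,0,0)
Op 3: merge R0<->R1 -> R0=(0,0,0,0) R1=(0,0,0,0)
Op 4: inc R2 by 5 -> R2=(0,0,5,0) value=5
Op 5: inc R0 by 2 -> R0=(2,0,0,0) value=2
Op 6: inc R3 by 2 -> R3=(0,0,0,2) value=2
Op 7: inc R1 by 5 -> R1=(0,5,0,0) value=5
Op 8: inc R2 by 1 -> R2=(0,0,6,0) value=6

Answer: 6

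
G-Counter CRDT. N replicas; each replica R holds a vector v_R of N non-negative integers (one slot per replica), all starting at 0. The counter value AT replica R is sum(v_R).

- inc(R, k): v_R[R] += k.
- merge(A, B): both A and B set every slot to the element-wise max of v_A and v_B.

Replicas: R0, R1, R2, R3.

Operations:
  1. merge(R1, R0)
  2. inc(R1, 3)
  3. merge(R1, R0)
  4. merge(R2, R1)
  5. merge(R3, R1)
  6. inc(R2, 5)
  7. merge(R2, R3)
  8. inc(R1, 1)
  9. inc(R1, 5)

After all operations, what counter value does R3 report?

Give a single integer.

Op 1: merge R1<->R0 -> R1=(0,0,0,0) R0=(0,0,0,0)
Op 2: inc R1 by 3 -> R1=(0,3,0,0) value=3
Op 3: merge R1<->R0 -> R1=(0,3,0,0) R0=(0,3,0,0)
Op 4: merge R2<->R1 -> R2=(0,3,0,0) R1=(0,3,0,0)
Op 5: merge R3<->R1 -> R3=(0,3,0,0) R1=(0,3,0,0)
Op 6: inc R2 by 5 -> R2=(0,3,5,0) value=8
Op 7: merge R2<->R3 -> R2=(0,3,5,0) R3=(0,3,5,0)
Op 8: inc R1 by 1 -> R1=(0,4,0,0) value=4
Op 9: inc R1 by 5 -> R1=(0,9,0,0) value=9

Answer: 8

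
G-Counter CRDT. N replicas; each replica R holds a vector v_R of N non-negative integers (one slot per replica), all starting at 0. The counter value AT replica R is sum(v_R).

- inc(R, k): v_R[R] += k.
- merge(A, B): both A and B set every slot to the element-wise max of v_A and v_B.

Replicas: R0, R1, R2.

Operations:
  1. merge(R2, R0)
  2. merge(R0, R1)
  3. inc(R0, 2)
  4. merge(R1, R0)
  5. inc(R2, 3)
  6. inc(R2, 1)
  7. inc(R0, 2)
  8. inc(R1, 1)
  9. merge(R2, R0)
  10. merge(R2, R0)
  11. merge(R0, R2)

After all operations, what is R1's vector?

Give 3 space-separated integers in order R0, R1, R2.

Op 1: merge R2<->R0 -> R2=(0,0,0) R0=(0,0,0)
Op 2: merge R0<->R1 -> R0=(0,0,0) R1=(0,0,0)
Op 3: inc R0 by 2 -> R0=(2,0,0) value=2
Op 4: merge R1<->R0 -> R1=(2,0,0) R0=(2,0,0)
Op 5: inc R2 by 3 -> R2=(0,0,3) value=3
Op 6: inc R2 by 1 -> R2=(0,0,4) value=4
Op 7: inc R0 by 2 -> R0=(4,0,0) value=4
Op 8: inc R1 by 1 -> R1=(2,1,0) value=3
Op 9: merge R2<->R0 -> R2=(4,0,4) R0=(4,0,4)
Op 10: merge R2<->R0 -> R2=(4,0,4) R0=(4,0,4)
Op 11: merge R0<->R2 -> R0=(4,0,4) R2=(4,0,4)

Answer: 2 1 0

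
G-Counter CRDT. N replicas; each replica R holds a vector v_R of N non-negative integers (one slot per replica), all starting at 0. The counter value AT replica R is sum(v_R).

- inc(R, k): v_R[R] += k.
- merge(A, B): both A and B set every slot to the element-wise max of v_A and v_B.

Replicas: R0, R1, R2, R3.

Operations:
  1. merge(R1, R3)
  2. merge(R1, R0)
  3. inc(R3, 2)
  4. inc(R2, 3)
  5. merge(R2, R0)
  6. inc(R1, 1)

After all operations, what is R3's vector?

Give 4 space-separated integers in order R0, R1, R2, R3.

Op 1: merge R1<->R3 -> R1=(0,0,0,0) R3=(0,0,0,0)
Op 2: merge R1<->R0 -> R1=(0,0,0,0) R0=(0,0,0,0)
Op 3: inc R3 by 2 -> R3=(0,0,0,2) value=2
Op 4: inc R2 by 3 -> R2=(0,0,3,0) value=3
Op 5: merge R2<->R0 -> R2=(0,0,3,0) R0=(0,0,3,0)
Op 6: inc R1 by 1 -> R1=(0,1,0,0) value=1

Answer: 0 0 0 2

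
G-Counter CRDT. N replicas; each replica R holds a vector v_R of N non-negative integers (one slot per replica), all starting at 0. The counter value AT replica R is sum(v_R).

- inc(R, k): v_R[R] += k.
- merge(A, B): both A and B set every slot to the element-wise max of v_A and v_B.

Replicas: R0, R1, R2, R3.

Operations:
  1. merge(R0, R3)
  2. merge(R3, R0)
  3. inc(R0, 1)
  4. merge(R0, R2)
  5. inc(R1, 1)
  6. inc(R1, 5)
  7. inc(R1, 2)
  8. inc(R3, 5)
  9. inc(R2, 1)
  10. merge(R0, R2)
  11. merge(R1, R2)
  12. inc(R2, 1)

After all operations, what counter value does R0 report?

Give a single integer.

Op 1: merge R0<->R3 -> R0=(0,0,0,0) R3=(0,0,0,0)
Op 2: merge R3<->R0 -> R3=(0,0,0,0) R0=(0,0,0,0)
Op 3: inc R0 by 1 -> R0=(1,0,0,0) value=1
Op 4: merge R0<->R2 -> R0=(1,0,0,0) R2=(1,0,0,0)
Op 5: inc R1 by 1 -> R1=(0,1,0,0) value=1
Op 6: inc R1 by 5 -> R1=(0,6,0,0) value=6
Op 7: inc R1 by 2 -> R1=(0,8,0,0) value=8
Op 8: inc R3 by 5 -> R3=(0,0,0,5) value=5
Op 9: inc R2 by 1 -> R2=(1,0,1,0) value=2
Op 10: merge R0<->R2 -> R0=(1,0,1,0) R2=(1,0,1,0)
Op 11: merge R1<->R2 -> R1=(1,8,1,0) R2=(1,8,1,0)
Op 12: inc R2 by 1 -> R2=(1,8,2,0) value=11

Answer: 2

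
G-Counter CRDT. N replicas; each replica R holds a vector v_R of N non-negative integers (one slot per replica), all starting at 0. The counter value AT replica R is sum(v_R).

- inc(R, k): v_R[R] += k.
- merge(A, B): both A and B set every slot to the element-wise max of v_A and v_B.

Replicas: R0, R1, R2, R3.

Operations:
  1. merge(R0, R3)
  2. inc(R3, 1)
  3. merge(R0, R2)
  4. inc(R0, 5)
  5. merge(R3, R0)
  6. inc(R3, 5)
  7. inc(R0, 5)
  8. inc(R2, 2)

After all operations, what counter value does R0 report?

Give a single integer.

Op 1: merge R0<->R3 -> R0=(0,0,0,0) R3=(0,0,0,0)
Op 2: inc R3 by 1 -> R3=(0,0,0,1) value=1
Op 3: merge R0<->R2 -> R0=(0,0,0,0) R2=(0,0,0,0)
Op 4: inc R0 by 5 -> R0=(5,0,0,0) value=5
Op 5: merge R3<->R0 -> R3=(5,0,0,1) R0=(5,0,0,1)
Op 6: inc R3 by 5 -> R3=(5,0,0,6) value=11
Op 7: inc R0 by 5 -> R0=(10,0,0,1) value=11
Op 8: inc R2 by 2 -> R2=(0,0,2,0) value=2

Answer: 11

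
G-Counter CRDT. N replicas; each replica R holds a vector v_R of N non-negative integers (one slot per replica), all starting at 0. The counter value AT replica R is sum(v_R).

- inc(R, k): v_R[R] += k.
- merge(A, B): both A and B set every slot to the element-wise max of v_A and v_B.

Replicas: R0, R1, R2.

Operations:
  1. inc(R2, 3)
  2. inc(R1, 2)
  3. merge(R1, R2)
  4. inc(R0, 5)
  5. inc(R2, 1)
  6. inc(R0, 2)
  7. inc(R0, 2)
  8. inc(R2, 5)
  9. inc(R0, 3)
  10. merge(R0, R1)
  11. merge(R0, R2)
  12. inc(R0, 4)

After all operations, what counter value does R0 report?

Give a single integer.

Answer: 27

Derivation:
Op 1: inc R2 by 3 -> R2=(0,0,3) value=3
Op 2: inc R1 by 2 -> R1=(0,2,0) value=2
Op 3: merge R1<->R2 -> R1=(0,2,3) R2=(0,2,3)
Op 4: inc R0 by 5 -> R0=(5,0,0) value=5
Op 5: inc R2 by 1 -> R2=(0,2,4) value=6
Op 6: inc R0 by 2 -> R0=(7,0,0) value=7
Op 7: inc R0 by 2 -> R0=(9,0,0) value=9
Op 8: inc R2 by 5 -> R2=(0,2,9) value=11
Op 9: inc R0 by 3 -> R0=(12,0,0) value=12
Op 10: merge R0<->R1 -> R0=(12,2,3) R1=(12,2,3)
Op 11: merge R0<->R2 -> R0=(12,2,9) R2=(12,2,9)
Op 12: inc R0 by 4 -> R0=(16,2,9) value=27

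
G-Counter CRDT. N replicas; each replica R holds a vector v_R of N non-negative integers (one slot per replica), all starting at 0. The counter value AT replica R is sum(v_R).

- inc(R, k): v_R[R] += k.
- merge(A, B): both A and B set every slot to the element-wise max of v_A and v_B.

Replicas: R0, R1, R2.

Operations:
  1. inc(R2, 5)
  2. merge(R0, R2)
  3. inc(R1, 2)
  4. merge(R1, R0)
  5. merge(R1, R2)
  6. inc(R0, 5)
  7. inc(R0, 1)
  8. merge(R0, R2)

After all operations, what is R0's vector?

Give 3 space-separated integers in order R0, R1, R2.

Op 1: inc R2 by 5 -> R2=(0,0,5) value=5
Op 2: merge R0<->R2 -> R0=(0,0,5) R2=(0,0,5)
Op 3: inc R1 by 2 -> R1=(0,2,0) value=2
Op 4: merge R1<->R0 -> R1=(0,2,5) R0=(0,2,5)
Op 5: merge R1<->R2 -> R1=(0,2,5) R2=(0,2,5)
Op 6: inc R0 by 5 -> R0=(5,2,5) value=12
Op 7: inc R0 by 1 -> R0=(6,2,5) value=13
Op 8: merge R0<->R2 -> R0=(6,2,5) R2=(6,2,5)

Answer: 6 2 5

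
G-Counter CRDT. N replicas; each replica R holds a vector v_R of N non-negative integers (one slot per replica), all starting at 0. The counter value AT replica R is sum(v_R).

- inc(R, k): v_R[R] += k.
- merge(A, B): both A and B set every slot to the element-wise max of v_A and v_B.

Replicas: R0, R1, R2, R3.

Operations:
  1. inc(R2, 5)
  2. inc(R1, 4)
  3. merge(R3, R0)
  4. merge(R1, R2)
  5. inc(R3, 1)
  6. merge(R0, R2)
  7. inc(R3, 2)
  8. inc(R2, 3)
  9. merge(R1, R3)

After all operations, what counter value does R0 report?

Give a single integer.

Op 1: inc R2 by 5 -> R2=(0,0,5,0) value=5
Op 2: inc R1 by 4 -> R1=(0,4,0,0) value=4
Op 3: merge R3<->R0 -> R3=(0,0,0,0) R0=(0,0,0,0)
Op 4: merge R1<->R2 -> R1=(0,4,5,0) R2=(0,4,5,0)
Op 5: inc R3 by 1 -> R3=(0,0,0,1) value=1
Op 6: merge R0<->R2 -> R0=(0,4,5,0) R2=(0,4,5,0)
Op 7: inc R3 by 2 -> R3=(0,0,0,3) value=3
Op 8: inc R2 by 3 -> R2=(0,4,8,0) value=12
Op 9: merge R1<->R3 -> R1=(0,4,5,3) R3=(0,4,5,3)

Answer: 9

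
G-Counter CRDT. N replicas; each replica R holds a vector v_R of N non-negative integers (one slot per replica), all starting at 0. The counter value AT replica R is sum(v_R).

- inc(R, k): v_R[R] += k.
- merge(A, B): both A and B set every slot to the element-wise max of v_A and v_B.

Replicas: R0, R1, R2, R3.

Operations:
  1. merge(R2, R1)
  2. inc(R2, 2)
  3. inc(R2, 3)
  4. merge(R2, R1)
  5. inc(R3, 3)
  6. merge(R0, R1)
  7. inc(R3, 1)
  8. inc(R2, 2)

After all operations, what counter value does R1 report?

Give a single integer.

Answer: 5

Derivation:
Op 1: merge R2<->R1 -> R2=(0,0,0,0) R1=(0,0,0,0)
Op 2: inc R2 by 2 -> R2=(0,0,2,0) value=2
Op 3: inc R2 by 3 -> R2=(0,0,5,0) value=5
Op 4: merge R2<->R1 -> R2=(0,0,5,0) R1=(0,0,5,0)
Op 5: inc R3 by 3 -> R3=(0,0,0,3) value=3
Op 6: merge R0<->R1 -> R0=(0,0,5,0) R1=(0,0,5,0)
Op 7: inc R3 by 1 -> R3=(0,0,0,4) value=4
Op 8: inc R2 by 2 -> R2=(0,0,7,0) value=7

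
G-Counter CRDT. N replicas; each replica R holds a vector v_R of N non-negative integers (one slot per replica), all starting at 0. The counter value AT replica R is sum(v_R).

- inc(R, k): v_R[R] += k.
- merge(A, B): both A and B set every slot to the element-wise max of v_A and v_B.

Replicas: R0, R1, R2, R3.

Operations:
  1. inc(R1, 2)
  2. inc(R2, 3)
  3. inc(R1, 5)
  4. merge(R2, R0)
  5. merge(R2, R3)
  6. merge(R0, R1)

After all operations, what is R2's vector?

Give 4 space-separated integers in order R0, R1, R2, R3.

Op 1: inc R1 by 2 -> R1=(0,2,0,0) value=2
Op 2: inc R2 by 3 -> R2=(0,0,3,0) value=3
Op 3: inc R1 by 5 -> R1=(0,7,0,0) value=7
Op 4: merge R2<->R0 -> R2=(0,0,3,0) R0=(0,0,3,0)
Op 5: merge R2<->R3 -> R2=(0,0,3,0) R3=(0,0,3,0)
Op 6: merge R0<->R1 -> R0=(0,7,3,0) R1=(0,7,3,0)

Answer: 0 0 3 0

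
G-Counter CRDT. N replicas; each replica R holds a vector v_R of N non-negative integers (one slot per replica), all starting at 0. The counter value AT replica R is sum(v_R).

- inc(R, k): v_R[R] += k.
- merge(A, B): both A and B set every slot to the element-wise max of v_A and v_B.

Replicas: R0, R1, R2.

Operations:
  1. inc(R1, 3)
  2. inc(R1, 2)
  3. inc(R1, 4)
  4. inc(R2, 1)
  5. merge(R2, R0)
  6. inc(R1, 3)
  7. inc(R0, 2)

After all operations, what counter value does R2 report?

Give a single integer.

Op 1: inc R1 by 3 -> R1=(0,3,0) value=3
Op 2: inc R1 by 2 -> R1=(0,5,0) value=5
Op 3: inc R1 by 4 -> R1=(0,9,0) value=9
Op 4: inc R2 by 1 -> R2=(0,0,1) value=1
Op 5: merge R2<->R0 -> R2=(0,0,1) R0=(0,0,1)
Op 6: inc R1 by 3 -> R1=(0,12,0) value=12
Op 7: inc R0 by 2 -> R0=(2,0,1) value=3

Answer: 1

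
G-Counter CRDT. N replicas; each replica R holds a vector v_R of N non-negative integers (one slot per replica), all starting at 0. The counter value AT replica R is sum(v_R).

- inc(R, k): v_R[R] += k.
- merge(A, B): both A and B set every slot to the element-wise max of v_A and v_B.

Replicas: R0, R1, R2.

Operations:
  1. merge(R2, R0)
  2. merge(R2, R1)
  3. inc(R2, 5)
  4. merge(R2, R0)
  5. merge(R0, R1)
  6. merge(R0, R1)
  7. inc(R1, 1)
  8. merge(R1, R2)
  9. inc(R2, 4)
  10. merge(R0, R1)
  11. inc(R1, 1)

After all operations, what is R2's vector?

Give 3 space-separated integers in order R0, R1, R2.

Answer: 0 1 9

Derivation:
Op 1: merge R2<->R0 -> R2=(0,0,0) R0=(0,0,0)
Op 2: merge R2<->R1 -> R2=(0,0,0) R1=(0,0,0)
Op 3: inc R2 by 5 -> R2=(0,0,5) value=5
Op 4: merge R2<->R0 -> R2=(0,0,5) R0=(0,0,5)
Op 5: merge R0<->R1 -> R0=(0,0,5) R1=(0,0,5)
Op 6: merge R0<->R1 -> R0=(0,0,5) R1=(0,0,5)
Op 7: inc R1 by 1 -> R1=(0,1,5) value=6
Op 8: merge R1<->R2 -> R1=(0,1,5) R2=(0,1,5)
Op 9: inc R2 by 4 -> R2=(0,1,9) value=10
Op 10: merge R0<->R1 -> R0=(0,1,5) R1=(0,1,5)
Op 11: inc R1 by 1 -> R1=(0,2,5) value=7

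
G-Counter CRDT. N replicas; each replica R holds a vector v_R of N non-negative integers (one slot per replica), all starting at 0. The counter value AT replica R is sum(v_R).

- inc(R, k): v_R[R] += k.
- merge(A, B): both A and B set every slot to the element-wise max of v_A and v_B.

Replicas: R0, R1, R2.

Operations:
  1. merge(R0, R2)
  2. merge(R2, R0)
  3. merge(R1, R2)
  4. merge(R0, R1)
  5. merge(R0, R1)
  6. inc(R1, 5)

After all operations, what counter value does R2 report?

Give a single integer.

Op 1: merge R0<->R2 -> R0=(0,0,0) R2=(0,0,0)
Op 2: merge R2<->R0 -> R2=(0,0,0) R0=(0,0,0)
Op 3: merge R1<->R2 -> R1=(0,0,0) R2=(0,0,0)
Op 4: merge R0<->R1 -> R0=(0,0,0) R1=(0,0,0)
Op 5: merge R0<->R1 -> R0=(0,0,0) R1=(0,0,0)
Op 6: inc R1 by 5 -> R1=(0,5,0) value=5

Answer: 0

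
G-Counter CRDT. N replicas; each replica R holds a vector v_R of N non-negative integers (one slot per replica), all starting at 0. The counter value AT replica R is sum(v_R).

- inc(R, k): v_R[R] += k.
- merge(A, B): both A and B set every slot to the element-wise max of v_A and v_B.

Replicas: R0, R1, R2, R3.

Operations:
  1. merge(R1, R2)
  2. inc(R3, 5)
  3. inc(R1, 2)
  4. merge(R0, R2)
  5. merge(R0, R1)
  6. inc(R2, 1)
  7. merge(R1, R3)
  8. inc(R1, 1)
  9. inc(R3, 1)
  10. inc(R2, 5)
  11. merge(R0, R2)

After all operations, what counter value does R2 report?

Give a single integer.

Answer: 8

Derivation:
Op 1: merge R1<->R2 -> R1=(0,0,0,0) R2=(0,0,0,0)
Op 2: inc R3 by 5 -> R3=(0,0,0,5) value=5
Op 3: inc R1 by 2 -> R1=(0,2,0,0) value=2
Op 4: merge R0<->R2 -> R0=(0,0,0,0) R2=(0,0,0,0)
Op 5: merge R0<->R1 -> R0=(0,2,0,0) R1=(0,2,0,0)
Op 6: inc R2 by 1 -> R2=(0,0,1,0) value=1
Op 7: merge R1<->R3 -> R1=(0,2,0,5) R3=(0,2,0,5)
Op 8: inc R1 by 1 -> R1=(0,3,0,5) value=8
Op 9: inc R3 by 1 -> R3=(0,2,0,6) value=8
Op 10: inc R2 by 5 -> R2=(0,0,6,0) value=6
Op 11: merge R0<->R2 -> R0=(0,2,6,0) R2=(0,2,6,0)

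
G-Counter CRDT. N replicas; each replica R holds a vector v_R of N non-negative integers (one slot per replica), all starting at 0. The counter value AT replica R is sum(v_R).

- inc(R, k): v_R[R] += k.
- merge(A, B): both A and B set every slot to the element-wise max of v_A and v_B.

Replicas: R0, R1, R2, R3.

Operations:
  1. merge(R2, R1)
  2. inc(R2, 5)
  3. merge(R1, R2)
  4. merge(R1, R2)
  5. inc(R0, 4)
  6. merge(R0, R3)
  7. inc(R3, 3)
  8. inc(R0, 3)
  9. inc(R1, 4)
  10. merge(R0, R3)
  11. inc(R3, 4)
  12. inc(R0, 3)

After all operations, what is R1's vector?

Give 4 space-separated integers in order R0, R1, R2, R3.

Answer: 0 4 5 0

Derivation:
Op 1: merge R2<->R1 -> R2=(0,0,0,0) R1=(0,0,0,0)
Op 2: inc R2 by 5 -> R2=(0,0,5,0) value=5
Op 3: merge R1<->R2 -> R1=(0,0,5,0) R2=(0,0,5,0)
Op 4: merge R1<->R2 -> R1=(0,0,5,0) R2=(0,0,5,0)
Op 5: inc R0 by 4 -> R0=(4,0,0,0) value=4
Op 6: merge R0<->R3 -> R0=(4,0,0,0) R3=(4,0,0,0)
Op 7: inc R3 by 3 -> R3=(4,0,0,3) value=7
Op 8: inc R0 by 3 -> R0=(7,0,0,0) value=7
Op 9: inc R1 by 4 -> R1=(0,4,5,0) value=9
Op 10: merge R0<->R3 -> R0=(7,0,0,3) R3=(7,0,0,3)
Op 11: inc R3 by 4 -> R3=(7,0,0,7) value=14
Op 12: inc R0 by 3 -> R0=(10,0,0,3) value=13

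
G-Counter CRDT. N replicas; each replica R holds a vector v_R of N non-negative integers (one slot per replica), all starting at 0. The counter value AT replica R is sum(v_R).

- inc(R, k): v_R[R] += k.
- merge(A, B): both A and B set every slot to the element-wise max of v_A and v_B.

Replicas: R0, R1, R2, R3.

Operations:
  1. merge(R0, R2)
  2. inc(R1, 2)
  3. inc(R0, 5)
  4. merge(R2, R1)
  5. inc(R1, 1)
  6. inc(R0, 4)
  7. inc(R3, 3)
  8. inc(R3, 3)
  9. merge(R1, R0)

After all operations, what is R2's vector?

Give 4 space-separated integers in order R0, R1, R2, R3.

Answer: 0 2 0 0

Derivation:
Op 1: merge R0<->R2 -> R0=(0,0,0,0) R2=(0,0,0,0)
Op 2: inc R1 by 2 -> R1=(0,2,0,0) value=2
Op 3: inc R0 by 5 -> R0=(5,0,0,0) value=5
Op 4: merge R2<->R1 -> R2=(0,2,0,0) R1=(0,2,0,0)
Op 5: inc R1 by 1 -> R1=(0,3,0,0) value=3
Op 6: inc R0 by 4 -> R0=(9,0,0,0) value=9
Op 7: inc R3 by 3 -> R3=(0,0,0,3) value=3
Op 8: inc R3 by 3 -> R3=(0,0,0,6) value=6
Op 9: merge R1<->R0 -> R1=(9,3,0,0) R0=(9,3,0,0)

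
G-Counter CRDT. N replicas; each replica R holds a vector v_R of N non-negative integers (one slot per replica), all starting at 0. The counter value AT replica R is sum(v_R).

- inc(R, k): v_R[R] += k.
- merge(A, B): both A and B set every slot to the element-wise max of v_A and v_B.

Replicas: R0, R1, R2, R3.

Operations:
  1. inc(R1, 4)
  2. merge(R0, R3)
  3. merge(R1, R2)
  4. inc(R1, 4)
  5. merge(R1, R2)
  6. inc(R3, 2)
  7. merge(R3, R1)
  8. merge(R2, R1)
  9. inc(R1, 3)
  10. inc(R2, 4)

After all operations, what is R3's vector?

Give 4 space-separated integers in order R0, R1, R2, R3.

Answer: 0 8 0 2

Derivation:
Op 1: inc R1 by 4 -> R1=(0,4,0,0) value=4
Op 2: merge R0<->R3 -> R0=(0,0,0,0) R3=(0,0,0,0)
Op 3: merge R1<->R2 -> R1=(0,4,0,0) R2=(0,4,0,0)
Op 4: inc R1 by 4 -> R1=(0,8,0,0) value=8
Op 5: merge R1<->R2 -> R1=(0,8,0,0) R2=(0,8,0,0)
Op 6: inc R3 by 2 -> R3=(0,0,0,2) value=2
Op 7: merge R3<->R1 -> R3=(0,8,0,2) R1=(0,8,0,2)
Op 8: merge R2<->R1 -> R2=(0,8,0,2) R1=(0,8,0,2)
Op 9: inc R1 by 3 -> R1=(0,11,0,2) value=13
Op 10: inc R2 by 4 -> R2=(0,8,4,2) value=14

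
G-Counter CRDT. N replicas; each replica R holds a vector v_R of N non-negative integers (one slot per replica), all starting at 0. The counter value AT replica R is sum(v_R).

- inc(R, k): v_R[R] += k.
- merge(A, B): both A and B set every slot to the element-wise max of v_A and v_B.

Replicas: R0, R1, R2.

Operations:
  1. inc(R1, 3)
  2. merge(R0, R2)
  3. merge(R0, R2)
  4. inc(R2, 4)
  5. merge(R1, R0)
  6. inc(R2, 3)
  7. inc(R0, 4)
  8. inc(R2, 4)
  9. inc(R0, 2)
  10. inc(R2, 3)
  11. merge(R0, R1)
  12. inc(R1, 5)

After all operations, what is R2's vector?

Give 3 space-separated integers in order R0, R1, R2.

Answer: 0 0 14

Derivation:
Op 1: inc R1 by 3 -> R1=(0,3,0) value=3
Op 2: merge R0<->R2 -> R0=(0,0,0) R2=(0,0,0)
Op 3: merge R0<->R2 -> R0=(0,0,0) R2=(0,0,0)
Op 4: inc R2 by 4 -> R2=(0,0,4) value=4
Op 5: merge R1<->R0 -> R1=(0,3,0) R0=(0,3,0)
Op 6: inc R2 by 3 -> R2=(0,0,7) value=7
Op 7: inc R0 by 4 -> R0=(4,3,0) value=7
Op 8: inc R2 by 4 -> R2=(0,0,11) value=11
Op 9: inc R0 by 2 -> R0=(6,3,0) value=9
Op 10: inc R2 by 3 -> R2=(0,0,14) value=14
Op 11: merge R0<->R1 -> R0=(6,3,0) R1=(6,3,0)
Op 12: inc R1 by 5 -> R1=(6,8,0) value=14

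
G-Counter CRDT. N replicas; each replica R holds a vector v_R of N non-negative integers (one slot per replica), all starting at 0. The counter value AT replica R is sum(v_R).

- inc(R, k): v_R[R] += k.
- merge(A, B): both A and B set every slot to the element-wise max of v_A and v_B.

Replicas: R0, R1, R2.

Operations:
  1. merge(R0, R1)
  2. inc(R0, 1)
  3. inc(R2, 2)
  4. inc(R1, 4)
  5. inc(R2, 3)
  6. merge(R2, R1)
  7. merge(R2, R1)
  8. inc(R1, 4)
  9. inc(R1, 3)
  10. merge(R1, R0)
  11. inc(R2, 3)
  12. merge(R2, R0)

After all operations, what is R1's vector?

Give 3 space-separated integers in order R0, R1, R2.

Op 1: merge R0<->R1 -> R0=(0,0,0) R1=(0,0,0)
Op 2: inc R0 by 1 -> R0=(1,0,0) value=1
Op 3: inc R2 by 2 -> R2=(0,0,2) value=2
Op 4: inc R1 by 4 -> R1=(0,4,0) value=4
Op 5: inc R2 by 3 -> R2=(0,0,5) value=5
Op 6: merge R2<->R1 -> R2=(0,4,5) R1=(0,4,5)
Op 7: merge R2<->R1 -> R2=(0,4,5) R1=(0,4,5)
Op 8: inc R1 by 4 -> R1=(0,8,5) value=13
Op 9: inc R1 by 3 -> R1=(0,11,5) value=16
Op 10: merge R1<->R0 -> R1=(1,11,5) R0=(1,11,5)
Op 11: inc R2 by 3 -> R2=(0,4,8) value=12
Op 12: merge R2<->R0 -> R2=(1,11,8) R0=(1,11,8)

Answer: 1 11 5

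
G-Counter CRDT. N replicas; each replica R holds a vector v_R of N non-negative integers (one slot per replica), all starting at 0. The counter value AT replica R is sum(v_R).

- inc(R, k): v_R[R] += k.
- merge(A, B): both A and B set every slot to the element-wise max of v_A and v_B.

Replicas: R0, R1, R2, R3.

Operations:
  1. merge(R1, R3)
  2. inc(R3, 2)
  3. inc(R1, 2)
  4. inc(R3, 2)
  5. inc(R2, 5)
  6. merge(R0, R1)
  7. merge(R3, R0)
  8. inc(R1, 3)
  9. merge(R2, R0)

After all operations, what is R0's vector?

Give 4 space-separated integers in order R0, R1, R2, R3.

Answer: 0 2 5 4

Derivation:
Op 1: merge R1<->R3 -> R1=(0,0,0,0) R3=(0,0,0,0)
Op 2: inc R3 by 2 -> R3=(0,0,0,2) value=2
Op 3: inc R1 by 2 -> R1=(0,2,0,0) value=2
Op 4: inc R3 by 2 -> R3=(0,0,0,4) value=4
Op 5: inc R2 by 5 -> R2=(0,0,5,0) value=5
Op 6: merge R0<->R1 -> R0=(0,2,0,0) R1=(0,2,0,0)
Op 7: merge R3<->R0 -> R3=(0,2,0,4) R0=(0,2,0,4)
Op 8: inc R1 by 3 -> R1=(0,5,0,0) value=5
Op 9: merge R2<->R0 -> R2=(0,2,5,4) R0=(0,2,5,4)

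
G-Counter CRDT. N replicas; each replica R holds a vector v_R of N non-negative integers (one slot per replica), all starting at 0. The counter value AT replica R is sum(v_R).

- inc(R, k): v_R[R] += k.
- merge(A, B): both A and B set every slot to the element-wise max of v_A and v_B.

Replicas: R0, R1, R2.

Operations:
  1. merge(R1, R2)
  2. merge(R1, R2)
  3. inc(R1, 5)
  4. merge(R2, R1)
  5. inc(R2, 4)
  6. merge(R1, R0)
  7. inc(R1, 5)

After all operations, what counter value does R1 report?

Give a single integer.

Answer: 10

Derivation:
Op 1: merge R1<->R2 -> R1=(0,0,0) R2=(0,0,0)
Op 2: merge R1<->R2 -> R1=(0,0,0) R2=(0,0,0)
Op 3: inc R1 by 5 -> R1=(0,5,0) value=5
Op 4: merge R2<->R1 -> R2=(0,5,0) R1=(0,5,0)
Op 5: inc R2 by 4 -> R2=(0,5,4) value=9
Op 6: merge R1<->R0 -> R1=(0,5,0) R0=(0,5,0)
Op 7: inc R1 by 5 -> R1=(0,10,0) value=10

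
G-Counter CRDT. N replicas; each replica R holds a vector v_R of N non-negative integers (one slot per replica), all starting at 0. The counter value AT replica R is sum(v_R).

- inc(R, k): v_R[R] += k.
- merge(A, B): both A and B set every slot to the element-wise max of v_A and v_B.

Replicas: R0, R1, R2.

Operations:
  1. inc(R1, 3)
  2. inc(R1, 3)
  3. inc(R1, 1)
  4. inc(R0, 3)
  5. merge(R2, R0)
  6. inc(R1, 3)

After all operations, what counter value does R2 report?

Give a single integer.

Op 1: inc R1 by 3 -> R1=(0,3,0) value=3
Op 2: inc R1 by 3 -> R1=(0,6,0) value=6
Op 3: inc R1 by 1 -> R1=(0,7,0) value=7
Op 4: inc R0 by 3 -> R0=(3,0,0) value=3
Op 5: merge R2<->R0 -> R2=(3,0,0) R0=(3,0,0)
Op 6: inc R1 by 3 -> R1=(0,10,0) value=10

Answer: 3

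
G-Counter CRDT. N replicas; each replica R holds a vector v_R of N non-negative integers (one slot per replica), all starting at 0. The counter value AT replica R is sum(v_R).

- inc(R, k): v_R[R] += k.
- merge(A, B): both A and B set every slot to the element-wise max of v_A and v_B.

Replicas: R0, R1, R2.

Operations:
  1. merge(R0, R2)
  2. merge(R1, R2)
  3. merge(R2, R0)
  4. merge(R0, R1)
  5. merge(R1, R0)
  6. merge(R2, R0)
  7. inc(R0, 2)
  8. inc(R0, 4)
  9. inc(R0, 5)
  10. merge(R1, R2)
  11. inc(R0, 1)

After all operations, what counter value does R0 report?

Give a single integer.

Op 1: merge R0<->R2 -> R0=(0,0,0) R2=(0,0,0)
Op 2: merge R1<->R2 -> R1=(0,0,0) R2=(0,0,0)
Op 3: merge R2<->R0 -> R2=(0,0,0) R0=(0,0,0)
Op 4: merge R0<->R1 -> R0=(0,0,0) R1=(0,0,0)
Op 5: merge R1<->R0 -> R1=(0,0,0) R0=(0,0,0)
Op 6: merge R2<->R0 -> R2=(0,0,0) R0=(0,0,0)
Op 7: inc R0 by 2 -> R0=(2,0,0) value=2
Op 8: inc R0 by 4 -> R0=(6,0,0) value=6
Op 9: inc R0 by 5 -> R0=(11,0,0) value=11
Op 10: merge R1<->R2 -> R1=(0,0,0) R2=(0,0,0)
Op 11: inc R0 by 1 -> R0=(12,0,0) value=12

Answer: 12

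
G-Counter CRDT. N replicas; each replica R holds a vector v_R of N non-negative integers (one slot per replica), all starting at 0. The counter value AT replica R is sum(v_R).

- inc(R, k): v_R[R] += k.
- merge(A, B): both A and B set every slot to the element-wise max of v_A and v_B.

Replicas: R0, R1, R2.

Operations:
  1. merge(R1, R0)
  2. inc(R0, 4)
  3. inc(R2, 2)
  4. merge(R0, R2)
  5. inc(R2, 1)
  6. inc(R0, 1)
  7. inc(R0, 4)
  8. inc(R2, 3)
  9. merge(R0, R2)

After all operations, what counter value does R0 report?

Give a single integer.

Answer: 15

Derivation:
Op 1: merge R1<->R0 -> R1=(0,0,0) R0=(0,0,0)
Op 2: inc R0 by 4 -> R0=(4,0,0) value=4
Op 3: inc R2 by 2 -> R2=(0,0,2) value=2
Op 4: merge R0<->R2 -> R0=(4,0,2) R2=(4,0,2)
Op 5: inc R2 by 1 -> R2=(4,0,3) value=7
Op 6: inc R0 by 1 -> R0=(5,0,2) value=7
Op 7: inc R0 by 4 -> R0=(9,0,2) value=11
Op 8: inc R2 by 3 -> R2=(4,0,6) value=10
Op 9: merge R0<->R2 -> R0=(9,0,6) R2=(9,0,6)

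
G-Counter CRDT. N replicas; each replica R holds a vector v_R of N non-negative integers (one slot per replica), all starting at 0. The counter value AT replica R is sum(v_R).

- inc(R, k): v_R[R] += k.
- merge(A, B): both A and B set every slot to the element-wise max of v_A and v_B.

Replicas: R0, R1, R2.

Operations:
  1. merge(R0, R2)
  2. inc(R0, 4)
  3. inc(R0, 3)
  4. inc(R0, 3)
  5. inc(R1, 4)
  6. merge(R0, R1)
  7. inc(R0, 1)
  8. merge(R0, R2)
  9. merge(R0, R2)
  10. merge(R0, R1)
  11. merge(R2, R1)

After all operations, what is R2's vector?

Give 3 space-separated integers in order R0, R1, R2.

Answer: 11 4 0

Derivation:
Op 1: merge R0<->R2 -> R0=(0,0,0) R2=(0,0,0)
Op 2: inc R0 by 4 -> R0=(4,0,0) value=4
Op 3: inc R0 by 3 -> R0=(7,0,0) value=7
Op 4: inc R0 by 3 -> R0=(10,0,0) value=10
Op 5: inc R1 by 4 -> R1=(0,4,0) value=4
Op 6: merge R0<->R1 -> R0=(10,4,0) R1=(10,4,0)
Op 7: inc R0 by 1 -> R0=(11,4,0) value=15
Op 8: merge R0<->R2 -> R0=(11,4,0) R2=(11,4,0)
Op 9: merge R0<->R2 -> R0=(11,4,0) R2=(11,4,0)
Op 10: merge R0<->R1 -> R0=(11,4,0) R1=(11,4,0)
Op 11: merge R2<->R1 -> R2=(11,4,0) R1=(11,4,0)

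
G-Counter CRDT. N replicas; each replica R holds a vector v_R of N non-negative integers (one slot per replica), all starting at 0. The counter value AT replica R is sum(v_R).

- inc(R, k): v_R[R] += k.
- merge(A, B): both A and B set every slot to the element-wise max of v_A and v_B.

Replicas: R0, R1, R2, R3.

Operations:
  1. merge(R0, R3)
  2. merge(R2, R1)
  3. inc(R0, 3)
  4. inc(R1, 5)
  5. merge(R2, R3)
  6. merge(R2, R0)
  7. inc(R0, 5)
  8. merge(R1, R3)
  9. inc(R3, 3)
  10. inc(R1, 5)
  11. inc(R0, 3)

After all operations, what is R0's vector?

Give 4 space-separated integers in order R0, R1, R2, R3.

Answer: 11 0 0 0

Derivation:
Op 1: merge R0<->R3 -> R0=(0,0,0,0) R3=(0,0,0,0)
Op 2: merge R2<->R1 -> R2=(0,0,0,0) R1=(0,0,0,0)
Op 3: inc R0 by 3 -> R0=(3,0,0,0) value=3
Op 4: inc R1 by 5 -> R1=(0,5,0,0) value=5
Op 5: merge R2<->R3 -> R2=(0,0,0,0) R3=(0,0,0,0)
Op 6: merge R2<->R0 -> R2=(3,0,0,0) R0=(3,0,0,0)
Op 7: inc R0 by 5 -> R0=(8,0,0,0) value=8
Op 8: merge R1<->R3 -> R1=(0,5,0,0) R3=(0,5,0,0)
Op 9: inc R3 by 3 -> R3=(0,5,0,3) value=8
Op 10: inc R1 by 5 -> R1=(0,10,0,0) value=10
Op 11: inc R0 by 3 -> R0=(11,0,0,0) value=11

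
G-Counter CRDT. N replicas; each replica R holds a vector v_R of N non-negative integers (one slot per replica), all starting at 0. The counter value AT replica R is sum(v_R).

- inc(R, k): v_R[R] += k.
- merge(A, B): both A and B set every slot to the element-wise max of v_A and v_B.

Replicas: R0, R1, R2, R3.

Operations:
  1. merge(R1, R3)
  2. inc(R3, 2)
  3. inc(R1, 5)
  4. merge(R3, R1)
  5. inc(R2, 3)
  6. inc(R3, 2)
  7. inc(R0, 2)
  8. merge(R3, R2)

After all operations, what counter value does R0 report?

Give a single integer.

Op 1: merge R1<->R3 -> R1=(0,0,0,0) R3=(0,0,0,0)
Op 2: inc R3 by 2 -> R3=(0,0,0,2) value=2
Op 3: inc R1 by 5 -> R1=(0,5,0,0) value=5
Op 4: merge R3<->R1 -> R3=(0,5,0,2) R1=(0,5,0,2)
Op 5: inc R2 by 3 -> R2=(0,0,3,0) value=3
Op 6: inc R3 by 2 -> R3=(0,5,0,4) value=9
Op 7: inc R0 by 2 -> R0=(2,0,0,0) value=2
Op 8: merge R3<->R2 -> R3=(0,5,3,4) R2=(0,5,3,4)

Answer: 2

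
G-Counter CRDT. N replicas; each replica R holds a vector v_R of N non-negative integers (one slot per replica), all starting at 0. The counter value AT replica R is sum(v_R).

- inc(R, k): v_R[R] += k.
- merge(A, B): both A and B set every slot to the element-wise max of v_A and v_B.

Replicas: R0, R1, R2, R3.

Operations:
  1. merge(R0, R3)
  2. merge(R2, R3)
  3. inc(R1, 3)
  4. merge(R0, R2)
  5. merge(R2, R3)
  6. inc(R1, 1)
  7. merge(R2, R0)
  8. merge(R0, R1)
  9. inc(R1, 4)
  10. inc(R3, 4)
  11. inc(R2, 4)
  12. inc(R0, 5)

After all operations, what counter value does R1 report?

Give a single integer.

Answer: 8

Derivation:
Op 1: merge R0<->R3 -> R0=(0,0,0,0) R3=(0,0,0,0)
Op 2: merge R2<->R3 -> R2=(0,0,0,0) R3=(0,0,0,0)
Op 3: inc R1 by 3 -> R1=(0,3,0,0) value=3
Op 4: merge R0<->R2 -> R0=(0,0,0,0) R2=(0,0,0,0)
Op 5: merge R2<->R3 -> R2=(0,0,0,0) R3=(0,0,0,0)
Op 6: inc R1 by 1 -> R1=(0,4,0,0) value=4
Op 7: merge R2<->R0 -> R2=(0,0,0,0) R0=(0,0,0,0)
Op 8: merge R0<->R1 -> R0=(0,4,0,0) R1=(0,4,0,0)
Op 9: inc R1 by 4 -> R1=(0,8,0,0) value=8
Op 10: inc R3 by 4 -> R3=(0,0,0,4) value=4
Op 11: inc R2 by 4 -> R2=(0,0,4,0) value=4
Op 12: inc R0 by 5 -> R0=(5,4,0,0) value=9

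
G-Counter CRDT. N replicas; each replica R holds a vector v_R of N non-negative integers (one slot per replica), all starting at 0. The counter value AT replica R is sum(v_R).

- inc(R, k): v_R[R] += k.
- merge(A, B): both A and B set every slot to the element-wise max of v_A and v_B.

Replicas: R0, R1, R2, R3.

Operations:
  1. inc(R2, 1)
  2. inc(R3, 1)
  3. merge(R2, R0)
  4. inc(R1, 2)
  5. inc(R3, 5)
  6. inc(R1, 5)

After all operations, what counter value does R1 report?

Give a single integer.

Op 1: inc R2 by 1 -> R2=(0,0,1,0) value=1
Op 2: inc R3 by 1 -> R3=(0,0,0,1) value=1
Op 3: merge R2<->R0 -> R2=(0,0,1,0) R0=(0,0,1,0)
Op 4: inc R1 by 2 -> R1=(0,2,0,0) value=2
Op 5: inc R3 by 5 -> R3=(0,0,0,6) value=6
Op 6: inc R1 by 5 -> R1=(0,7,0,0) value=7

Answer: 7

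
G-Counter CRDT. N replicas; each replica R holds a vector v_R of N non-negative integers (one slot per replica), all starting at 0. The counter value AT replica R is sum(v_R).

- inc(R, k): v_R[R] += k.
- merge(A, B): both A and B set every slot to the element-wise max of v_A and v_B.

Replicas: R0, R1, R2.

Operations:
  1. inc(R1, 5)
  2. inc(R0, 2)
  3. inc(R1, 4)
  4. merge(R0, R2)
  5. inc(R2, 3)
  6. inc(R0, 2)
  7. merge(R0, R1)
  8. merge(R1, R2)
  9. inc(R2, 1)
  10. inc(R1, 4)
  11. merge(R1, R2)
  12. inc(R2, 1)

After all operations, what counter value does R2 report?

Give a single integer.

Op 1: inc R1 by 5 -> R1=(0,5,0) value=5
Op 2: inc R0 by 2 -> R0=(2,0,0) value=2
Op 3: inc R1 by 4 -> R1=(0,9,0) value=9
Op 4: merge R0<->R2 -> R0=(2,0,0) R2=(2,0,0)
Op 5: inc R2 by 3 -> R2=(2,0,3) value=5
Op 6: inc R0 by 2 -> R0=(4,0,0) value=4
Op 7: merge R0<->R1 -> R0=(4,9,0) R1=(4,9,0)
Op 8: merge R1<->R2 -> R1=(4,9,3) R2=(4,9,3)
Op 9: inc R2 by 1 -> R2=(4,9,4) value=17
Op 10: inc R1 by 4 -> R1=(4,13,3) value=20
Op 11: merge R1<->R2 -> R1=(4,13,4) R2=(4,13,4)
Op 12: inc R2 by 1 -> R2=(4,13,5) value=22

Answer: 22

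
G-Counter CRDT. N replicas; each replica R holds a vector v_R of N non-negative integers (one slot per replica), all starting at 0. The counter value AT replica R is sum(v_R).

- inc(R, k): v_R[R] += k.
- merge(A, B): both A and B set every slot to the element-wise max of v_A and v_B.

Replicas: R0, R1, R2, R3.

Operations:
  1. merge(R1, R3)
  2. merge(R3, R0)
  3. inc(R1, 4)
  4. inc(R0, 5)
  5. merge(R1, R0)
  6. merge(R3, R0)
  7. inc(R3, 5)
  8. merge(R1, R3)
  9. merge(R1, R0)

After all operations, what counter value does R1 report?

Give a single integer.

Op 1: merge R1<->R3 -> R1=(0,0,0,0) R3=(0,0,0,0)
Op 2: merge R3<->R0 -> R3=(0,0,0,0) R0=(0,0,0,0)
Op 3: inc R1 by 4 -> R1=(0,4,0,0) value=4
Op 4: inc R0 by 5 -> R0=(5,0,0,0) value=5
Op 5: merge R1<->R0 -> R1=(5,4,0,0) R0=(5,4,0,0)
Op 6: merge R3<->R0 -> R3=(5,4,0,0) R0=(5,4,0,0)
Op 7: inc R3 by 5 -> R3=(5,4,0,5) value=14
Op 8: merge R1<->R3 -> R1=(5,4,0,5) R3=(5,4,0,5)
Op 9: merge R1<->R0 -> R1=(5,4,0,5) R0=(5,4,0,5)

Answer: 14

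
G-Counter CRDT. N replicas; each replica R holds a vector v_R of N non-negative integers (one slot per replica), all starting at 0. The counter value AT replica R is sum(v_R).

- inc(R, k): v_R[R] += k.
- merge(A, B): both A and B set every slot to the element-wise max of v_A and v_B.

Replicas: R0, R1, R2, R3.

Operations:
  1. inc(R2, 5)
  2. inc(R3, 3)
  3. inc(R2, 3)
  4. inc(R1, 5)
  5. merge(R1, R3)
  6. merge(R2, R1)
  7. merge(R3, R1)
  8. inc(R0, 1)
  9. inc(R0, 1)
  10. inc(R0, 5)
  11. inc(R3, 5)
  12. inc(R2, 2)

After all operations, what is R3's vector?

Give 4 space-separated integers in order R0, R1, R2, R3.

Op 1: inc R2 by 5 -> R2=(0,0,5,0) value=5
Op 2: inc R3 by 3 -> R3=(0,0,0,3) value=3
Op 3: inc R2 by 3 -> R2=(0,0,8,0) value=8
Op 4: inc R1 by 5 -> R1=(0,5,0,0) value=5
Op 5: merge R1<->R3 -> R1=(0,5,0,3) R3=(0,5,0,3)
Op 6: merge R2<->R1 -> R2=(0,5,8,3) R1=(0,5,8,3)
Op 7: merge R3<->R1 -> R3=(0,5,8,3) R1=(0,5,8,3)
Op 8: inc R0 by 1 -> R0=(1,0,0,0) value=1
Op 9: inc R0 by 1 -> R0=(2,0,0,0) value=2
Op 10: inc R0 by 5 -> R0=(7,0,0,0) value=7
Op 11: inc R3 by 5 -> R3=(0,5,8,8) value=21
Op 12: inc R2 by 2 -> R2=(0,5,10,3) value=18

Answer: 0 5 8 8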